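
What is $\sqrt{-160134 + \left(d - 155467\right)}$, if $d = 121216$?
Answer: $i \sqrt{194385} \approx 440.89 i$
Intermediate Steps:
$\sqrt{-160134 + \left(d - 155467\right)} = \sqrt{-160134 + \left(121216 - 155467\right)} = \sqrt{-160134 - 34251} = \sqrt{-194385} = i \sqrt{194385}$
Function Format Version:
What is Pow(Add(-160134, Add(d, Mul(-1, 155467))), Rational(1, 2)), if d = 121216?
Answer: Mul(I, Pow(194385, Rational(1, 2))) ≈ Mul(440.89, I)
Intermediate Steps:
Pow(Add(-160134, Add(d, Mul(-1, 155467))), Rational(1, 2)) = Pow(Add(-160134, Add(121216, Mul(-1, 155467))), Rational(1, 2)) = Pow(Add(-160134, Add(121216, -155467)), Rational(1, 2)) = Pow(Add(-160134, -34251), Rational(1, 2)) = Pow(-194385, Rational(1, 2)) = Mul(I, Pow(194385, Rational(1, 2)))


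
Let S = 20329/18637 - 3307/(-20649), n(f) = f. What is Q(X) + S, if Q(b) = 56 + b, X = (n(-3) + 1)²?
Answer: 23571530860/384835413 ≈ 61.251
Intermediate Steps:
X = 4 (X = (-3 + 1)² = (-2)² = 4)
S = 481406080/384835413 (S = 20329*(1/18637) - 3307*(-1/20649) = 20329/18637 + 3307/20649 = 481406080/384835413 ≈ 1.2509)
Q(X) + S = (56 + 4) + 481406080/384835413 = 60 + 481406080/384835413 = 23571530860/384835413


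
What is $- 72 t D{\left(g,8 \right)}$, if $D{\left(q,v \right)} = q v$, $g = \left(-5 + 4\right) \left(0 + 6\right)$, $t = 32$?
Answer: $110592$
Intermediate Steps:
$g = -6$ ($g = \left(-1\right) 6 = -6$)
$- 72 t D{\left(g,8 \right)} = \left(-72\right) 32 \left(\left(-6\right) 8\right) = \left(-2304\right) \left(-48\right) = 110592$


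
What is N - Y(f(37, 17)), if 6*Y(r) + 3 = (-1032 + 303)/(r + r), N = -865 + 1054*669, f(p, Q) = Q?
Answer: 47890025/68 ≈ 7.0427e+5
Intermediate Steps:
N = 704261 (N = -865 + 705126 = 704261)
Y(r) = -1/2 - 243/(4*r) (Y(r) = -1/2 + ((-1032 + 303)/(r + r))/6 = -1/2 + (-729*1/(2*r))/6 = -1/2 + (-729/(2*r))/6 = -1/2 - 243/(4*r))
N - Y(f(37, 17)) = 704261 - (-243 - 2*17)/(4*17) = 704261 - (-243 - 34)/(4*17) = 704261 - (-277)/(4*17) = 704261 - 1*(-277/68) = 704261 + 277/68 = 47890025/68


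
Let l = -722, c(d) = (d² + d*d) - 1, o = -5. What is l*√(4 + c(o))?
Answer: -722*√53 ≈ -5256.2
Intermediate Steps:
c(d) = -1 + 2*d² (c(d) = (d² + d²) - 1 = 2*d² - 1 = -1 + 2*d²)
l*√(4 + c(o)) = -722*√(4 + (-1 + 2*(-5)²)) = -722*√(4 + (-1 + 2*25)) = -722*√(4 + (-1 + 50)) = -722*√(4 + 49) = -722*√53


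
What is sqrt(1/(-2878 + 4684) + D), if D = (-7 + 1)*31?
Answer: 23*I*sqrt(1146810)/1806 ≈ 13.638*I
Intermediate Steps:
D = -186 (D = -6*31 = -186)
sqrt(1/(-2878 + 4684) + D) = sqrt(1/(-2878 + 4684) - 186) = sqrt(1/1806 - 186) = sqrt(-335915/1806) = 23*I*sqrt(1146810)/1806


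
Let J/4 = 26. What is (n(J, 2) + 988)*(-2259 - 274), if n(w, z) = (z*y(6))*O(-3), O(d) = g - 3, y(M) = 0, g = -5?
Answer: -2502604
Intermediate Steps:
J = 104 (J = 4*26 = 104)
O(d) = -8 (O(d) = -5 - 3 = -8)
n(w, z) = 0 (n(w, z) = (z*0)*(-8) = 0*(-8) = 0)
(n(J, 2) + 988)*(-2259 - 274) = (0 + 988)*(-2259 - 274) = 988*(-2533) = -2502604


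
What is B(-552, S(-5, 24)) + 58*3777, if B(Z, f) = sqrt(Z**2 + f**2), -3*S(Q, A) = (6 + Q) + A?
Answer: 219066 + sqrt(2742961)/3 ≈ 2.1962e+5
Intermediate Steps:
S(Q, A) = -2 - A/3 - Q/3 (S(Q, A) = -((6 + Q) + A)/3 = -(6 + A + Q)/3 = -2 - A/3 - Q/3)
B(-552, S(-5, 24)) + 58*3777 = sqrt((-552)**2 + (-2 - 1/3*24 - 1/3*(-5))**2) + 58*3777 = sqrt(304704 + (-2 - 8 + 5/3)**2) + 219066 = sqrt(304704 + (-25/3)**2) + 219066 = sqrt(304704 + 625/9) + 219066 = sqrt(2742961/9) + 219066 = sqrt(2742961)/3 + 219066 = 219066 + sqrt(2742961)/3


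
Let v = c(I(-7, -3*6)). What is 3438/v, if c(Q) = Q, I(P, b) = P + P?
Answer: -1719/7 ≈ -245.57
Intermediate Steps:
I(P, b) = 2*P
v = -14 (v = 2*(-7) = -14)
3438/v = 3438/(-14) = 3438*(-1/14) = -1719/7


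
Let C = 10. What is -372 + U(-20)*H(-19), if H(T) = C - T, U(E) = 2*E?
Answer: -1532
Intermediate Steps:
H(T) = 10 - T
-372 + U(-20)*H(-19) = -372 + (2*(-20))*(10 - 1*(-19)) = -372 - 40*(10 + 19) = -372 - 40*29 = -372 - 1160 = -1532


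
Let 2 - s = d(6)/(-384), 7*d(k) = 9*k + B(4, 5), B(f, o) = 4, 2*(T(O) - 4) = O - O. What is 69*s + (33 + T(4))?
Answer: 79067/448 ≈ 176.49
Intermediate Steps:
T(O) = 4 (T(O) = 4 + (O - O)/2 = 4 + (½)*0 = 4 + 0 = 4)
d(k) = 4/7 + 9*k/7 (d(k) = (9*k + 4)/7 = (4 + 9*k)/7 = 4/7 + 9*k/7)
s = 2717/1344 (s = 2 - (4/7 + (9/7)*6)/(-384) = 2 - (4/7 + 54/7)*(-1)/384 = 2 - 58*(-1)/(7*384) = 2 - 1*(-29/1344) = 2 + 29/1344 = 2717/1344 ≈ 2.0216)
69*s + (33 + T(4)) = 69*(2717/1344) + (33 + 4) = 62491/448 + 37 = 79067/448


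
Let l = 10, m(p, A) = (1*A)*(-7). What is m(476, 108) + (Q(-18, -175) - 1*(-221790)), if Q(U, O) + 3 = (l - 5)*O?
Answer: 220156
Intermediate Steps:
m(p, A) = -7*A (m(p, A) = A*(-7) = -7*A)
Q(U, O) = -3 + 5*O (Q(U, O) = -3 + (10 - 5)*O = -3 + 5*O)
m(476, 108) + (Q(-18, -175) - 1*(-221790)) = -7*108 + ((-3 + 5*(-175)) - 1*(-221790)) = -756 + ((-3 - 875) + 221790) = -756 + (-878 + 221790) = -756 + 220912 = 220156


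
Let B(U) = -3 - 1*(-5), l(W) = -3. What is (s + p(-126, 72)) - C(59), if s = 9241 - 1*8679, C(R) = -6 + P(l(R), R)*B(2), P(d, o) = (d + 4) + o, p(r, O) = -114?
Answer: 334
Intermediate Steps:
P(d, o) = 4 + d + o (P(d, o) = (4 + d) + o = 4 + d + o)
B(U) = 2 (B(U) = -3 + 5 = 2)
C(R) = -4 + 2*R (C(R) = -6 + (4 - 3 + R)*2 = -6 + (1 + R)*2 = -6 + (2 + 2*R) = -4 + 2*R)
s = 562 (s = 9241 - 8679 = 562)
(s + p(-126, 72)) - C(59) = (562 - 114) - (-4 + 2*59) = 448 - (-4 + 118) = 448 - 1*114 = 448 - 114 = 334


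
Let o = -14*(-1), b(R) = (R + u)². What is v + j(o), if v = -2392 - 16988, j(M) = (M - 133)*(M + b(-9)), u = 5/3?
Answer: -247010/9 ≈ -27446.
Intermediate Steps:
u = 5/3 (u = 5*(⅓) = 5/3 ≈ 1.6667)
b(R) = (5/3 + R)² (b(R) = (R + 5/3)² = (5/3 + R)²)
o = 14
j(M) = (-133 + M)*(484/9 + M) (j(M) = (M - 133)*(M + (5 + 3*(-9))²/9) = (-133 + M)*(M + (5 - 27)²/9) = (-133 + M)*(M + (⅑)*(-22)²) = (-133 + M)*(M + (⅑)*484) = (-133 + M)*(M + 484/9) = (-133 + M)*(484/9 + M))
v = -19380
v + j(o) = -19380 + (-64372/9 + 14² - 713/9*14) = -19380 + (-64372/9 + 196 - 9982/9) = -19380 - 72590/9 = -247010/9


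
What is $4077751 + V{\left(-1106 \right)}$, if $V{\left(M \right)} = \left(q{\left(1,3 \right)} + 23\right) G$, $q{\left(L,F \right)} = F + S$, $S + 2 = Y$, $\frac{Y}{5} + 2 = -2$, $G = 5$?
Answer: $4077771$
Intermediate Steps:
$Y = -20$ ($Y = -10 + 5 \left(-2\right) = -10 - 10 = -20$)
$S = -22$ ($S = -2 - 20 = -22$)
$q{\left(L,F \right)} = -22 + F$ ($q{\left(L,F \right)} = F - 22 = -22 + F$)
$V{\left(M \right)} = 20$ ($V{\left(M \right)} = \left(\left(-22 + 3\right) + 23\right) 5 = \left(-19 + 23\right) 5 = 4 \cdot 5 = 20$)
$4077751 + V{\left(-1106 \right)} = 4077751 + 20 = 4077771$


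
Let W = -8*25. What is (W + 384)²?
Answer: 33856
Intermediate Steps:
W = -200
(W + 384)² = (-200 + 384)² = 184² = 33856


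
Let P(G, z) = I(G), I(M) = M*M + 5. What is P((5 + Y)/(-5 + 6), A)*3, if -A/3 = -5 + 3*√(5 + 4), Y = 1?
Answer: 123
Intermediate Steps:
I(M) = 5 + M² (I(M) = M² + 5 = 5 + M²)
A = -12 (A = -3*(-5 + 3*√(5 + 4)) = -3*(-5 + 3*√9) = -3*(-5 + 3*3) = -3*(-5 + 9) = -3*4 = -12)
P(G, z) = 5 + G²
P((5 + Y)/(-5 + 6), A)*3 = (5 + ((5 + 1)/(-5 + 6))²)*3 = (5 + (6/1)²)*3 = (5 + (6*1)²)*3 = (5 + 6²)*3 = (5 + 36)*3 = 41*3 = 123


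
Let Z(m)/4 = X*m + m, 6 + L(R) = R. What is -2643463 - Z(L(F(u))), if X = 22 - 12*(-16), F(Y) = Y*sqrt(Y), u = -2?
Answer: -2638303 + 1720*I*sqrt(2) ≈ -2.6383e+6 + 2432.4*I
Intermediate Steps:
F(Y) = Y**(3/2)
L(R) = -6 + R
X = 214 (X = 22 + 192 = 214)
Z(m) = 860*m (Z(m) = 4*(214*m + m) = 4*(215*m) = 860*m)
-2643463 - Z(L(F(u))) = -2643463 - 860*(-6 + (-2)**(3/2)) = -2643463 - 860*(-6 - 2*I*sqrt(2)) = -2643463 - (-5160 - 1720*I*sqrt(2)) = -2643463 + (5160 + 1720*I*sqrt(2)) = -2638303 + 1720*I*sqrt(2)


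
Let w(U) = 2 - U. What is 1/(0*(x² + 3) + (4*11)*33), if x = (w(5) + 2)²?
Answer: 1/1452 ≈ 0.00068871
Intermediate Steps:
x = 1 (x = ((2 - 1*5) + 2)² = ((2 - 5) + 2)² = (-3 + 2)² = (-1)² = 1)
1/(0*(x² + 3) + (4*11)*33) = 1/(0*(1² + 3) + (4*11)*33) = 1/(0*(1 + 3) + 44*33) = 1/(0*4 + 1452) = 1/(0 + 1452) = 1/1452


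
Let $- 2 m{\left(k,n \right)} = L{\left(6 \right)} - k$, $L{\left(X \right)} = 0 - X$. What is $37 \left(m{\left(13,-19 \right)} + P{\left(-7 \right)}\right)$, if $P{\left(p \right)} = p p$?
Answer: $\frac{4329}{2} \approx 2164.5$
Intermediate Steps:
$P{\left(p \right)} = p^{2}$
$L{\left(X \right)} = - X$
$m{\left(k,n \right)} = 3 + \frac{k}{2}$ ($m{\left(k,n \right)} = - \frac{\left(-1\right) 6 - k}{2} = - \frac{-6 - k}{2} = 3 + \frac{k}{2}$)
$37 \left(m{\left(13,-19 \right)} + P{\left(-7 \right)}\right) = 37 \left(\left(3 + \frac{1}{2} \cdot 13\right) + \left(-7\right)^{2}\right) = 37 \left(\left(3 + \frac{13}{2}\right) + 49\right) = 37 \left(\frac{19}{2} + 49\right) = 37 \cdot \frac{117}{2} = \frac{4329}{2}$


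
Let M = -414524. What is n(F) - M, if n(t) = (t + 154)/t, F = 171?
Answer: 70883929/171 ≈ 4.1453e+5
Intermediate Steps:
n(t) = (154 + t)/t
n(F) - M = (154 + 171)/171 - 1*(-414524) = (1/171)*325 + 414524 = 325/171 + 414524 = 70883929/171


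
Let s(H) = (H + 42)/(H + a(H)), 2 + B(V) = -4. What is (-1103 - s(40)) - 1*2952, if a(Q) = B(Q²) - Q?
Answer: -12124/3 ≈ -4041.3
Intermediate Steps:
B(V) = -6 (B(V) = -2 - 4 = -6)
a(Q) = -6 - Q
s(H) = -7 - H/6 (s(H) = (H + 42)/(H + (-6 - H)) = (42 + H)/(-6) = (42 + H)*(-⅙) = -7 - H/6)
(-1103 - s(40)) - 1*2952 = (-1103 - (-7 - ⅙*40)) - 1*2952 = (-1103 - (-7 - 20/3)) - 2952 = (-1103 - 1*(-41/3)) - 2952 = (-1103 + 41/3) - 2952 = -3268/3 - 2952 = -12124/3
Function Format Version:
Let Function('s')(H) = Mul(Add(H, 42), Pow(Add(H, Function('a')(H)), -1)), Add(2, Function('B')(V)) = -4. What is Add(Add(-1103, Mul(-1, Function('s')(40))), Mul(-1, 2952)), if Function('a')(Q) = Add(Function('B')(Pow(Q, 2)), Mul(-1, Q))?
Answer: Rational(-12124, 3) ≈ -4041.3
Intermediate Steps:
Function('B')(V) = -6 (Function('B')(V) = Add(-2, -4) = -6)
Function('a')(Q) = Add(-6, Mul(-1, Q))
Function('s')(H) = Add(-7, Mul(Rational(-1, 6), H)) (Function('s')(H) = Mul(Add(H, 42), Pow(Add(H, Add(-6, Mul(-1, H))), -1)) = Mul(Add(42, H), Pow(-6, -1)) = Mul(Add(42, H), Rational(-1, 6)) = Add(-7, Mul(Rational(-1, 6), H)))
Add(Add(-1103, Mul(-1, Function('s')(40))), Mul(-1, 2952)) = Add(Add(-1103, Mul(-1, Add(-7, Mul(Rational(-1, 6), 40)))), Mul(-1, 2952)) = Add(Add(-1103, Mul(-1, Add(-7, Rational(-20, 3)))), -2952) = Add(Add(-1103, Mul(-1, Rational(-41, 3))), -2952) = Add(Add(-1103, Rational(41, 3)), -2952) = Add(Rational(-3268, 3), -2952) = Rational(-12124, 3)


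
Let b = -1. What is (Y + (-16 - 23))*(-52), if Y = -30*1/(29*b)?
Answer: 57252/29 ≈ 1974.2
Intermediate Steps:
Y = 30/29 (Y = -30/(29*(-1)) = -30/(-29) = -30*(-1/29) = 30/29 ≈ 1.0345)
(Y + (-16 - 23))*(-52) = (30/29 + (-16 - 23))*(-52) = (30/29 - 39)*(-52) = -1101/29*(-52) = 57252/29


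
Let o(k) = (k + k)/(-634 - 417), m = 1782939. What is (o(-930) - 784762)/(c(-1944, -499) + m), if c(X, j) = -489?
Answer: -412391501/936677475 ≈ -0.44027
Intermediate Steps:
o(k) = -2*k/1051 (o(k) = (2*k)/(-1051) = (2*k)*(-1/1051) = -2*k/1051)
(o(-930) - 784762)/(c(-1944, -499) + m) = (-2/1051*(-930) - 784762)/(-489 + 1782939) = (1860/1051 - 784762)/1782450 = -824783002/1051*1/1782450 = -412391501/936677475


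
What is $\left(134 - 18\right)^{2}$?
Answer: $13456$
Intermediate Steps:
$\left(134 - 18\right)^{2} = 116^{2} = 13456$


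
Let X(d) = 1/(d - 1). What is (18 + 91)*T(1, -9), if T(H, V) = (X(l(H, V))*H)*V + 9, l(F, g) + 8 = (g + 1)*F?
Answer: 17658/17 ≈ 1038.7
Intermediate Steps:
l(F, g) = -8 + F*(1 + g) (l(F, g) = -8 + (g + 1)*F = -8 + (1 + g)*F = -8 + F*(1 + g))
X(d) = 1/(-1 + d)
T(H, V) = 9 + H*V/(-9 + H + H*V) (T(H, V) = (H/(-1 + (-8 + H + H*V)))*V + 9 = (H/(-9 + H + H*V))*V + 9 = H*V/(-9 + H + H*V) + 9 = 9 + H*V/(-9 + H + H*V))
(18 + 91)*T(1, -9) = (18 + 91)*((-81 + 9*1 + 10*1*(-9))/(-9 + 1 + 1*(-9))) = 109*((-81 + 9 - 90)/(-9 + 1 - 9)) = 109*(-162/(-17)) = 109*(-1/17*(-162)) = 109*(162/17) = 17658/17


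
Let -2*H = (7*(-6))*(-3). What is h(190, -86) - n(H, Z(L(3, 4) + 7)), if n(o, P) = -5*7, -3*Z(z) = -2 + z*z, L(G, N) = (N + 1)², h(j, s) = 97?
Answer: 132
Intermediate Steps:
H = -63 (H = -7*(-6)*(-3)/2 = -(-21)*(-3) = -½*126 = -63)
L(G, N) = (1 + N)²
Z(z) = ⅔ - z²/3 (Z(z) = -(-2 + z*z)/3 = -(-2 + z²)/3 = ⅔ - z²/3)
n(o, P) = -35
h(190, -86) - n(H, Z(L(3, 4) + 7)) = 97 - 1*(-35) = 97 + 35 = 132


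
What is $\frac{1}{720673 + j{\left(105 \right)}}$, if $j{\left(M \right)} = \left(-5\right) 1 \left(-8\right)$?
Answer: $\frac{1}{720713} \approx 1.3875 \cdot 10^{-6}$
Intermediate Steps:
$j{\left(M \right)} = 40$ ($j{\left(M \right)} = \left(-5\right) \left(-8\right) = 40$)
$\frac{1}{720673 + j{\left(105 \right)}} = \frac{1}{720673 + 40} = \frac{1}{720713}$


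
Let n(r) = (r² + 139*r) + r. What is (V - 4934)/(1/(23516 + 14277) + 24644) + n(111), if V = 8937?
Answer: 25949070163052/931370693 ≈ 27861.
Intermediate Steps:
n(r) = r² + 140*r
(V - 4934)/(1/(23516 + 14277) + 24644) + n(111) = (8937 - 4934)/(1/(23516 + 14277) + 24644) + 111*(140 + 111) = 4003/(1/37793 + 24644) + 111*251 = 4003/(1/37793 + 24644) + 27861 = 4003/(931370693/37793) + 27861 = 4003*(37793/931370693) + 27861 = 151285379/931370693 + 27861 = 25949070163052/931370693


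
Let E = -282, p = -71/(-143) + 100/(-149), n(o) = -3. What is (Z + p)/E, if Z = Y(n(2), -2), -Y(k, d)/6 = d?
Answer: -251963/6008574 ≈ -0.041934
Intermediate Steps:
Y(k, d) = -6*d
Z = 12 (Z = -6*(-2) = 12)
p = -3721/21307 (p = -71*(-1/143) + 100*(-1/149) = 71/143 - 100/149 = -3721/21307 ≈ -0.17464)
(Z + p)/E = (12 - 3721/21307)/(-282) = (251963/21307)*(-1/282) = -251963/6008574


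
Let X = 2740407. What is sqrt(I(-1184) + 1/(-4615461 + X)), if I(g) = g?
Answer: 13*I*sqrt(24631596244542)/1875054 ≈ 34.409*I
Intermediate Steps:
sqrt(I(-1184) + 1/(-4615461 + X)) = sqrt(-1184 + 1/(-4615461 + 2740407)) = sqrt(-1184 + 1/(-1875054)) = sqrt(-1184 - 1/1875054) = sqrt(-2220063937/1875054) = 13*I*sqrt(24631596244542)/1875054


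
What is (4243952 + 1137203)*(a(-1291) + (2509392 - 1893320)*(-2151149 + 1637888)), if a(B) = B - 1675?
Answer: -1701552065240530490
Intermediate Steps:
a(B) = -1675 + B
(4243952 + 1137203)*(a(-1291) + (2509392 - 1893320)*(-2151149 + 1637888)) = (4243952 + 1137203)*((-1675 - 1291) + (2509392 - 1893320)*(-2151149 + 1637888)) = 5381155*(-2966 + 616072*(-513261)) = 5381155*(-2966 - 316205730792) = 5381155*(-316205733758) = -1701552065240530490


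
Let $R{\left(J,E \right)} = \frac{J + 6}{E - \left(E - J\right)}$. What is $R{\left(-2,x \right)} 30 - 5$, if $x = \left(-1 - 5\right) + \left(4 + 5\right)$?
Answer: $-65$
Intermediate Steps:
$x = 3$ ($x = -6 + 9 = 3$)
$R{\left(J,E \right)} = \frac{6 + J}{J}$
$R{\left(-2,x \right)} 30 - 5 = \frac{6 - 2}{-2} \cdot 30 - 5 = \left(- \frac{1}{2}\right) 4 \cdot 30 - 5 = \left(-2\right) 30 - 5 = -60 - 5 = -65$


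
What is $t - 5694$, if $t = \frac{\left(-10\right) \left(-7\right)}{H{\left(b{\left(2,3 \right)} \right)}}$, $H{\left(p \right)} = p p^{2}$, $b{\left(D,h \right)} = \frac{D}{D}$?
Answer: $-5624$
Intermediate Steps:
$b{\left(D,h \right)} = 1$
$H{\left(p \right)} = p^{3}$
$t = 70$ ($t = \frac{\left(-10\right) \left(-7\right)}{1^{3}} = \frac{70}{1} = 70 \cdot 1 = 70$)
$t - 5694 = 70 - 5694 = -5624$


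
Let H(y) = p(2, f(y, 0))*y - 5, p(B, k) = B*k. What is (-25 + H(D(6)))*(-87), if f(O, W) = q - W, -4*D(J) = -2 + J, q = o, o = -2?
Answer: 2262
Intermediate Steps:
q = -2
D(J) = ½ - J/4 (D(J) = -(-2 + J)/4 = ½ - J/4)
f(O, W) = -2 - W
H(y) = -5 - 4*y (H(y) = (2*(-2 - 1*0))*y - 5 = (2*(-2 + 0))*y - 5 = (2*(-2))*y - 5 = -4*y - 5 = -5 - 4*y)
(-25 + H(D(6)))*(-87) = (-25 + (-5 - 4*(½ - ¼*6)))*(-87) = (-25 + (-5 - 4*(½ - 3/2)))*(-87) = (-25 + (-5 - 4*(-1)))*(-87) = (-25 + (-5 + 4))*(-87) = (-25 - 1)*(-87) = -26*(-87) = 2262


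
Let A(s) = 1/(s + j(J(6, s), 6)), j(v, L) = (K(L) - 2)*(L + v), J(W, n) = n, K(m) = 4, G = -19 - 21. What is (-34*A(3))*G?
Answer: 1360/21 ≈ 64.762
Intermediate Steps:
G = -40
j(v, L) = 2*L + 2*v (j(v, L) = (4 - 2)*(L + v) = 2*(L + v) = 2*L + 2*v)
A(s) = 1/(12 + 3*s) (A(s) = 1/(s + (2*6 + 2*s)) = 1/(s + (12 + 2*s)) = 1/(12 + 3*s))
(-34*A(3))*G = -34/(3*(4 + 3))*(-40) = -34/(3*7)*(-40) = -34*1/21*(-40) = -34/21*(-40) = 1360/21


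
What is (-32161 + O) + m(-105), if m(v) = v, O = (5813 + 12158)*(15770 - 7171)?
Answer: 154500363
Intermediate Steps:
O = 154532629 (O = 17971*8599 = 154532629)
(-32161 + O) + m(-105) = (-32161 + 154532629) - 105 = 154500468 - 105 = 154500363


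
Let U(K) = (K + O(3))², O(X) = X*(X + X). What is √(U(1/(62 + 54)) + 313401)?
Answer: √4221487777/116 ≈ 560.11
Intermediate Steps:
O(X) = 2*X² (O(X) = X*(2*X) = 2*X²)
U(K) = (18 + K)² (U(K) = (K + 2*3²)² = (K + 2*9)² = (K + 18)² = (18 + K)²)
√(U(1/(62 + 54)) + 313401) = √((18 + 1/(62 + 54))² + 313401) = √((18 + 1/116)² + 313401) = √((2089/116)² + 313401) = √(4363921/13456 + 313401) = √(4221487777/13456) = √4221487777/116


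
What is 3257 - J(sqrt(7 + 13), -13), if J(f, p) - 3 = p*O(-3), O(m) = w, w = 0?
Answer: 3254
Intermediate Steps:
O(m) = 0
J(f, p) = 3 (J(f, p) = 3 + p*0 = 3 + 0 = 3)
3257 - J(sqrt(7 + 13), -13) = 3257 - 1*3 = 3257 - 3 = 3254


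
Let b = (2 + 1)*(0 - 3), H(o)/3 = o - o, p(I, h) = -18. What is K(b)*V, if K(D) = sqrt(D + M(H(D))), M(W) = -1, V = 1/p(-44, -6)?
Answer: -I*sqrt(10)/18 ≈ -0.17568*I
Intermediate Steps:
V = -1/18 (V = 1/(-18) = -1/18 ≈ -0.055556)
H(o) = 0 (H(o) = 3*(o - o) = 3*0 = 0)
b = -9 (b = 3*(-3) = -9)
K(D) = sqrt(-1 + D) (K(D) = sqrt(D - 1) = sqrt(-1 + D))
K(b)*V = sqrt(-1 - 9)*(-1/18) = sqrt(-10)*(-1/18) = (I*sqrt(10))*(-1/18) = -I*sqrt(10)/18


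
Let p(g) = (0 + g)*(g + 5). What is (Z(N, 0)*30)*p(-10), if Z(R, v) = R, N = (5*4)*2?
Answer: 60000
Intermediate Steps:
N = 40 (N = 20*2 = 40)
p(g) = g*(5 + g)
(Z(N, 0)*30)*p(-10) = (40*30)*(-10*(5 - 10)) = 1200*(-10*(-5)) = 1200*50 = 60000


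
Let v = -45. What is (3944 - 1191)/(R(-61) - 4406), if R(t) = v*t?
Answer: -2753/1661 ≈ -1.6574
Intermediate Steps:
R(t) = -45*t
(3944 - 1191)/(R(-61) - 4406) = (3944 - 1191)/(-45*(-61) - 4406) = 2753/(2745 - 4406) = 2753/(-1661) = 2753*(-1/1661) = -2753/1661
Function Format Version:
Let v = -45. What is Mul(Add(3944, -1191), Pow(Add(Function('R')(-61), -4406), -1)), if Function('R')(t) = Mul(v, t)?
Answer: Rational(-2753, 1661) ≈ -1.6574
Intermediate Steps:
Function('R')(t) = Mul(-45, t)
Mul(Add(3944, -1191), Pow(Add(Function('R')(-61), -4406), -1)) = Mul(Add(3944, -1191), Pow(Add(Mul(-45, -61), -4406), -1)) = Mul(2753, Pow(Add(2745, -4406), -1)) = Mul(2753, Pow(-1661, -1)) = Mul(2753, Rational(-1, 1661)) = Rational(-2753, 1661)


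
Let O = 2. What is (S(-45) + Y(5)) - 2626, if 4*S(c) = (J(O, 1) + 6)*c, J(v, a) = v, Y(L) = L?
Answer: -2711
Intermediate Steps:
S(c) = 2*c (S(c) = ((2 + 6)*c)/4 = (8*c)/4 = 2*c)
(S(-45) + Y(5)) - 2626 = (2*(-45) + 5) - 2626 = (-90 + 5) - 2626 = -85 - 2626 = -2711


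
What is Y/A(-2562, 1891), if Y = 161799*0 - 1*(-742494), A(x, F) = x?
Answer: -123749/427 ≈ -289.81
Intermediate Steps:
Y = 742494 (Y = 0 + 742494 = 742494)
Y/A(-2562, 1891) = 742494/(-2562) = 742494*(-1/2562) = -123749/427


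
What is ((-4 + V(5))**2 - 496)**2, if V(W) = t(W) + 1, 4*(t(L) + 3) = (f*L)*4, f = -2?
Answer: 57600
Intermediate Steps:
t(L) = -3 - 2*L (t(L) = -3 + (-2*L*4)/4 = -3 + (-8*L)/4 = -3 - 2*L)
V(W) = -2 - 2*W (V(W) = (-3 - 2*W) + 1 = -2 - 2*W)
((-4 + V(5))**2 - 496)**2 = ((-4 + (-2 - 2*5))**2 - 496)**2 = ((-4 + (-2 - 10))**2 - 496)**2 = ((-4 - 12)**2 - 496)**2 = ((-16)**2 - 496)**2 = (256 - 496)**2 = (-240)**2 = 57600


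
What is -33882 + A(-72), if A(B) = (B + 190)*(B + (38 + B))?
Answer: -46390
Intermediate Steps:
A(B) = (38 + 2*B)*(190 + B) (A(B) = (190 + B)*(38 + 2*B) = (38 + 2*B)*(190 + B))
-33882 + A(-72) = -33882 + (7220 + 2*(-72)² + 418*(-72)) = -33882 + (7220 + 2*5184 - 30096) = -33882 + (7220 + 10368 - 30096) = -33882 - 12508 = -46390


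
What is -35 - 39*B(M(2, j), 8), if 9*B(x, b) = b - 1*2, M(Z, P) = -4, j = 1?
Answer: -61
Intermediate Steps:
B(x, b) = -2/9 + b/9 (B(x, b) = (b - 1*2)/9 = (b - 2)/9 = (-2 + b)/9 = -2/9 + b/9)
-35 - 39*B(M(2, j), 8) = -35 - 39*(-2/9 + (⅑)*8) = -35 - 39*(-2/9 + 8/9) = -35 - 39*⅔ = -35 - 26 = -61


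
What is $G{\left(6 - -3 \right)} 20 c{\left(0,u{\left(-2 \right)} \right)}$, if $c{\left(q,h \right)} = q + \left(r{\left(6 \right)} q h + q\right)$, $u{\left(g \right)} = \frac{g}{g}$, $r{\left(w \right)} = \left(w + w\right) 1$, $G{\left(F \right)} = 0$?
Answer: $0$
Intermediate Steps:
$r{\left(w \right)} = 2 w$ ($r{\left(w \right)} = 2 w 1 = 2 w$)
$u{\left(g \right)} = 1$
$c{\left(q,h \right)} = 2 q + 12 h q$ ($c{\left(q,h \right)} = q + \left(2 \cdot 6 q h + q\right) = q + \left(12 q h + q\right) = q + \left(12 h q + q\right) = q + \left(q + 12 h q\right) = 2 q + 12 h q$)
$G{\left(6 - -3 \right)} 20 c{\left(0,u{\left(-2 \right)} \right)} = 0 \cdot 20 \cdot 2 \cdot 0 \left(1 + 6 \cdot 1\right) = 0 \cdot 2 \cdot 0 \left(1 + 6\right) = 0 \cdot 2 \cdot 0 \cdot 7 = 0 \cdot 0 = 0$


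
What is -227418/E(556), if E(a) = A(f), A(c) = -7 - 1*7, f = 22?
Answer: 113709/7 ≈ 16244.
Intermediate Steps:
A(c) = -14 (A(c) = -7 - 7 = -14)
E(a) = -14
-227418/E(556) = -227418/(-14) = -227418*(-1/14) = 113709/7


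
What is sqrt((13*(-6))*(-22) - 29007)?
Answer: I*sqrt(27291) ≈ 165.2*I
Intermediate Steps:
sqrt((13*(-6))*(-22) - 29007) = sqrt(-78*(-22) - 29007) = sqrt(1716 - 29007) = sqrt(-27291) = I*sqrt(27291)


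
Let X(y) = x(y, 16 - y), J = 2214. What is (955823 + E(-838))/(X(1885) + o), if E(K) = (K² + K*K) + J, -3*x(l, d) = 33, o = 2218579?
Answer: 214775/201688 ≈ 1.0649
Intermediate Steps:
x(l, d) = -11 (x(l, d) = -⅓*33 = -11)
X(y) = -11
E(K) = 2214 + 2*K² (E(K) = (K² + K*K) + 2214 = (K² + K²) + 2214 = 2*K² + 2214 = 2214 + 2*K²)
(955823 + E(-838))/(X(1885) + o) = (955823 + (2214 + 2*(-838)²))/(-11 + 2218579) = (955823 + (2214 + 2*702244))/2218568 = (955823 + (2214 + 1404488))*(1/2218568) = (955823 + 1406702)*(1/2218568) = 2362525*(1/2218568) = 214775/201688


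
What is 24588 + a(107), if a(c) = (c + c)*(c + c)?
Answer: 70384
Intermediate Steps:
a(c) = 4*c² (a(c) = (2*c)*(2*c) = 4*c²)
24588 + a(107) = 24588 + 4*107² = 24588 + 4*11449 = 24588 + 45796 = 70384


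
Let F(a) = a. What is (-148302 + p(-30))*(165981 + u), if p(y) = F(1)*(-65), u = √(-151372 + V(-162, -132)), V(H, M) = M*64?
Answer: -24626103027 - 296734*I*√39955 ≈ -2.4626e+10 - 5.9313e+7*I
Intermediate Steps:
V(H, M) = 64*M
u = 2*I*√39955 (u = √(-151372 + 64*(-132)) = √(-151372 - 8448) = √(-159820) = 2*I*√39955 ≈ 399.77*I)
p(y) = -65 (p(y) = 1*(-65) = -65)
(-148302 + p(-30))*(165981 + u) = (-148302 - 65)*(165981 + 2*I*√39955) = -148367*(165981 + 2*I*√39955) = -24626103027 - 296734*I*√39955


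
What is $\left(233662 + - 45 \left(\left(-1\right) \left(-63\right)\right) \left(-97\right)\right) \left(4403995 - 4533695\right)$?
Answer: $-65972812900$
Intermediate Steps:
$\left(233662 + - 45 \left(\left(-1\right) \left(-63\right)\right) \left(-97\right)\right) \left(4403995 - 4533695\right) = \left(233662 + \left(-45\right) 63 \left(-97\right)\right) \left(-129700\right) = \left(233662 - -274995\right) \left(-129700\right) = \left(233662 + 274995\right) \left(-129700\right) = 508657 \left(-129700\right) = -65972812900$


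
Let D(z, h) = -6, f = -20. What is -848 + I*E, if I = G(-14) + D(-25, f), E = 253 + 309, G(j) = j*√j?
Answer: -4220 - 7868*I*√14 ≈ -4220.0 - 29439.0*I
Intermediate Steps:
G(j) = j^(3/2)
E = 562
I = -6 - 14*I*√14 (I = (-14)^(3/2) - 6 = -14*I*√14 - 6 = -6 - 14*I*√14 ≈ -6.0 - 52.383*I)
-848 + I*E = -848 + (-6 - 14*I*√14)*562 = -848 + (-3372 - 7868*I*√14) = -4220 - 7868*I*√14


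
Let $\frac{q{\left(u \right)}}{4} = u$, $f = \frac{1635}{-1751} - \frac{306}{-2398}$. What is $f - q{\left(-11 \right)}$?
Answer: $\frac{90683294}{2099449} \approx 43.194$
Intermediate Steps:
$f = - \frac{1692462}{2099449}$ ($f = 1635 \left(- \frac{1}{1751}\right) - - \frac{153}{1199} = - \frac{1635}{1751} + \frac{153}{1199} = - \frac{1692462}{2099449} \approx -0.80615$)
$q{\left(u \right)} = 4 u$
$f - q{\left(-11 \right)} = - \frac{1692462}{2099449} - 4 \left(-11\right) = - \frac{1692462}{2099449} - -44 = - \frac{1692462}{2099449} + 44 = \frac{90683294}{2099449}$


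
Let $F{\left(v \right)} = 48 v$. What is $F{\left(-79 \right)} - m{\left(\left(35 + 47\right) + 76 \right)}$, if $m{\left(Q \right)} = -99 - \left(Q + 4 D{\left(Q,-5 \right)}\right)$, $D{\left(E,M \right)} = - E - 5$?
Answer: $-4187$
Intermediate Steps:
$D{\left(E,M \right)} = -5 - E$
$m{\left(Q \right)} = -79 + 3 Q$ ($m{\left(Q \right)} = -99 - \left(Q + 4 \left(-5 - Q\right)\right) = -99 - \left(Q - \left(20 + 4 Q\right)\right) = -99 - \left(-20 - 3 Q\right) = -99 + \left(20 + 3 Q\right) = -79 + 3 Q$)
$F{\left(-79 \right)} - m{\left(\left(35 + 47\right) + 76 \right)} = 48 \left(-79\right) - \left(-79 + 3 \left(\left(35 + 47\right) + 76\right)\right) = -3792 - \left(-79 + 3 \left(82 + 76\right)\right) = -3792 - \left(-79 + 3 \cdot 158\right) = -3792 - \left(-79 + 474\right) = -3792 - 395 = -4187$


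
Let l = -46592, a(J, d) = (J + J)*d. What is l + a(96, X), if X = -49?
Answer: -56000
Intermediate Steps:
a(J, d) = 2*J*d (a(J, d) = (2*J)*d = 2*J*d)
l + a(96, X) = -46592 + 2*96*(-49) = -46592 - 9408 = -56000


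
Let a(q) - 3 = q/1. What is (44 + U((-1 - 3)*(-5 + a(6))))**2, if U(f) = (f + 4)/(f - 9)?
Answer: 1236544/625 ≈ 1978.5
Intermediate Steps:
a(q) = 3 + q (a(q) = 3 + q/1 = 3 + q*1 = 3 + q)
U(f) = (4 + f)/(-9 + f)
(44 + U((-1 - 3)*(-5 + a(6))))**2 = (44 + (4 + (-1 - 3)*(-5 + (3 + 6)))/(-9 + (-1 - 3)*(-5 + (3 + 6))))**2 = (44 + (4 - 4*(-5 + 9))/(-9 - 4*(-5 + 9)))**2 = (44 + (4 - 4*4)/(-9 - 4*4))**2 = (44 + (4 - 16)/(-9 - 16))**2 = (44 - 12/(-25))**2 = (44 - 1/25*(-12))**2 = (44 + 12/25)**2 = (1112/25)**2 = 1236544/625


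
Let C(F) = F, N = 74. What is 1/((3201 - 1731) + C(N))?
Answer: 1/1544 ≈ 0.00064767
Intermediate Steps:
1/((3201 - 1731) + C(N)) = 1/((3201 - 1731) + 74) = 1/(1470 + 74) = 1/1544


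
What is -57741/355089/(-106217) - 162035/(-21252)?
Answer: 12652986357989/1659525485772 ≈ 7.6245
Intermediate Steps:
-57741/355089/(-106217) - 162035/(-21252) = -57741*1/355089*(-1/106217) - 162035*(-1/21252) = -19247/118363*(-1/106217) + 7045/924 = 19247/12572162771 + 7045/924 = 12652986357989/1659525485772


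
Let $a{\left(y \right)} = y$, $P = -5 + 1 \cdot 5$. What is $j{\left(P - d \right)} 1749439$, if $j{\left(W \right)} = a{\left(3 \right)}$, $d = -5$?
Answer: $5248317$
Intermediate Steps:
$P = 0$ ($P = -5 + 5 = 0$)
$j{\left(W \right)} = 3$
$j{\left(P - d \right)} 1749439 = 3 \cdot 1749439 = 5248317$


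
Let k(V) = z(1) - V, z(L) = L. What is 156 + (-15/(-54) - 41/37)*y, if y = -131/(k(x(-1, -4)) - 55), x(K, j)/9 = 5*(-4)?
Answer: 1880477/11988 ≈ 156.86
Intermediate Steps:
x(K, j) = -180 (x(K, j) = 9*(5*(-4)) = 9*(-20) = -180)
k(V) = 1 - V
y = -131/126 (y = -131/((1 - 1*(-180)) - 55) = -131/((1 + 180) - 55) = -131/(181 - 55) = -131/126 ≈ -1.0397)
156 + (-15/(-54) - 41/37)*y = 156 + (-15/(-54) - 41/37)*(-131/126) = 156 + (-15*(-1/54) - 41*1/37)*(-131/126) = 156 + (5/18 - 41/37)*(-131/126) = 156 - 553/666*(-131/126) = 156 + 10349/11988 = 1880477/11988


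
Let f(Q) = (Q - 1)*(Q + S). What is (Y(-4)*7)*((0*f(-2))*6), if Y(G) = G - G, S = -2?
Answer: 0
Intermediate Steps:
f(Q) = (-1 + Q)*(-2 + Q) (f(Q) = (Q - 1)*(Q - 2) = (-1 + Q)*(-2 + Q))
Y(G) = 0
(Y(-4)*7)*((0*f(-2))*6) = (0*7)*((0*(2 + (-2)**2 - 3*(-2)))*6) = 0*((0*(2 + 4 + 6))*6) = 0*((0*12)*6) = 0*(0*6) = 0*0 = 0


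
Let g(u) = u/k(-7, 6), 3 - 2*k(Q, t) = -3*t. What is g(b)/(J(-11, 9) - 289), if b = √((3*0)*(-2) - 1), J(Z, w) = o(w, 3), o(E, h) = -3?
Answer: -I/3066 ≈ -0.00032616*I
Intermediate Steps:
J(Z, w) = -3
k(Q, t) = 3/2 + 3*t/2 (k(Q, t) = 3/2 - (-3)*t/2 = 3/2 + 3*t/2)
b = I (b = √(0*(-2) - 1) = √(0 - 1) = √(-1) = I ≈ 1.0*I)
g(u) = 2*u/21 (g(u) = u/(3/2 + (3/2)*6) = u/(3/2 + 9) = u/(21/2) = u*(2/21) = 2*u/21)
g(b)/(J(-11, 9) - 289) = (2*I/21)/(-3 - 289) = (2*I/21)/(-292) = (2*I/21)*(-1/292) = -I/3066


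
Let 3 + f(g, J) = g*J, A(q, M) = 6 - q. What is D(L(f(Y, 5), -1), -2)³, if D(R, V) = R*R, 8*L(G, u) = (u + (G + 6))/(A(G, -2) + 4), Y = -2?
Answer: 1/148035889 ≈ 6.7551e-9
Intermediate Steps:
f(g, J) = -3 + J*g (f(g, J) = -3 + g*J = -3 + J*g)
L(G, u) = (6 + G + u)/(8*(10 - G)) (L(G, u) = ((u + (G + 6))/((6 - G) + 4))/8 = ((u + (6 + G))/(10 - G))/8 = ((6 + G + u)/(10 - G))/8 = (6 + G + u)/(8*(10 - G)))
D(R, V) = R²
D(L(f(Y, 5), -1), -2)³ = (((-6 - (-3 + 5*(-2)) - 1*(-1))/(8*(-10 + (-3 + 5*(-2)))))²)³ = (((-6 - (-3 - 10) + 1)/(8*(-10 + (-3 - 10))))²)³ = (((-6 - 1*(-13) + 1)/(8*(-10 - 13)))²)³ = (((⅛)*(-6 + 13 + 1)/(-23))²)³ = (((⅛)*(-1/23)*8)²)³ = ((-1/23)²)³ = (1/529)³ = 1/148035889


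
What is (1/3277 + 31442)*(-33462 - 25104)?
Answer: -6034373286210/3277 ≈ -1.8414e+9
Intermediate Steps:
(1/3277 + 31442)*(-33462 - 25104) = (1/3277 + 31442)*(-58566) = (103035435/3277)*(-58566) = -6034373286210/3277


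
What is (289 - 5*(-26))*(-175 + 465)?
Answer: 121510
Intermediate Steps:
(289 - 5*(-26))*(-175 + 465) = (289 + 130)*290 = 419*290 = 121510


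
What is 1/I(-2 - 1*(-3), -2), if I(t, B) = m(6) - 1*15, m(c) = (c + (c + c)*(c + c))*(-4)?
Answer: -1/615 ≈ -0.0016260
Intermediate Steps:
m(c) = -16*c**2 - 4*c (m(c) = (c + (2*c)*(2*c))*(-4) = (c + 4*c**2)*(-4) = -16*c**2 - 4*c)
I(t, B) = -615 (I(t, B) = -4*6*(1 + 4*6) - 1*15 = -4*6*(1 + 24) - 15 = -4*6*25 - 15 = -600 - 15 = -615)
1/I(-2 - 1*(-3), -2) = 1/(-615) = -1/615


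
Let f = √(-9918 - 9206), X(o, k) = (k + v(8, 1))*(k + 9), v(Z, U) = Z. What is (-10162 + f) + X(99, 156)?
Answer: 16898 + 2*I*√4781 ≈ 16898.0 + 138.29*I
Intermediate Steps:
X(o, k) = (8 + k)*(9 + k) (X(o, k) = (k + 8)*(k + 9) = (8 + k)*(9 + k))
f = 2*I*√4781 (f = √(-19124) = 2*I*√4781 ≈ 138.29*I)
(-10162 + f) + X(99, 156) = (-10162 + 2*I*√4781) + (72 + 156² + 17*156) = (-10162 + 2*I*√4781) + (72 + 24336 + 2652) = (-10162 + 2*I*√4781) + 27060 = 16898 + 2*I*√4781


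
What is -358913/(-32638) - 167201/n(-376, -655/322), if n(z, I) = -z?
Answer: -2661077475/6135944 ≈ -433.69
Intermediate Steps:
-358913/(-32638) - 167201/n(-376, -655/322) = -358913/(-32638) - 167201/((-1*(-376))) = -358913*(-1/32638) - 167201/376 = 358913/32638 - 167201*1/376 = 358913/32638 - 167201/376 = -2661077475/6135944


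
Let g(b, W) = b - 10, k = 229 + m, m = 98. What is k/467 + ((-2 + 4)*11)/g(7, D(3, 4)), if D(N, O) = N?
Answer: -9293/1401 ≈ -6.6331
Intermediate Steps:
k = 327 (k = 229 + 98 = 327)
g(b, W) = -10 + b
k/467 + ((-2 + 4)*11)/g(7, D(3, 4)) = 327/467 + ((-2 + 4)*11)/(-10 + 7) = 327*(1/467) + (2*11)/(-3) = 327/467 + 22*(-⅓) = 327/467 - 22/3 = -9293/1401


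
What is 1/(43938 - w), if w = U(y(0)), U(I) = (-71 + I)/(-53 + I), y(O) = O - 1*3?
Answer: 28/1230227 ≈ 2.2760e-5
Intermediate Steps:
y(O) = -3 + O (y(O) = O - 3 = -3 + O)
U(I) = (-71 + I)/(-53 + I)
w = 37/28 (w = (-71 + (-3 + 0))/(-53 + (-3 + 0)) = (-71 - 3)/(-53 - 3) = -74/(-56) = -1/56*(-74) = 37/28 ≈ 1.3214)
1/(43938 - w) = 1/(43938 - 1*37/28) = 1/(43938 - 37/28) = 1/(1230227/28) = 28/1230227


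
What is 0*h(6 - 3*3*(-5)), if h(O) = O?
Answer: 0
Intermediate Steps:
0*h(6 - 3*3*(-5)) = 0*(6 - 3*3*(-5)) = 0*(6 - 9*(-5)) = 0*(6 + 45) = 0*51 = 0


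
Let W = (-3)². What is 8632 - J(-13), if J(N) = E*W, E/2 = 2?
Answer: 8596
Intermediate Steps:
E = 4 (E = 2*2 = 4)
W = 9
J(N) = 36 (J(N) = 4*9 = 36)
8632 - J(-13) = 8632 - 1*36 = 8632 - 36 = 8596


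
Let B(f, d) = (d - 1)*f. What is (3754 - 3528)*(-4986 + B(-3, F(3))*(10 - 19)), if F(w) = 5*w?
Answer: -1041408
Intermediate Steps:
B(f, d) = f*(-1 + d) (B(f, d) = (-1 + d)*f = f*(-1 + d))
(3754 - 3528)*(-4986 + B(-3, F(3))*(10 - 19)) = (3754 - 3528)*(-4986 + (-3*(-1 + 5*3))*(10 - 19)) = 226*(-4986 - 3*(-1 + 15)*(-9)) = 226*(-4986 - 3*14*(-9)) = 226*(-4986 - 42*(-9)) = 226*(-4986 + 378) = 226*(-4608) = -1041408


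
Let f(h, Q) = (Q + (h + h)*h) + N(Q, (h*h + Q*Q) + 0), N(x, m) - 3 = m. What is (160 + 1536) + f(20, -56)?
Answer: 5979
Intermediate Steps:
N(x, m) = 3 + m
f(h, Q) = 3 + Q + Q**2 + 3*h**2 (f(h, Q) = (Q + (h + h)*h) + (3 + ((h*h + Q*Q) + 0)) = (Q + (2*h)*h) + (3 + ((h**2 + Q**2) + 0)) = (Q + 2*h**2) + (3 + ((Q**2 + h**2) + 0)) = (Q + 2*h**2) + (3 + (Q**2 + h**2)) = (Q + 2*h**2) + (3 + Q**2 + h**2) = 3 + Q + Q**2 + 3*h**2)
(160 + 1536) + f(20, -56) = (160 + 1536) + (3 - 56 + (-56)**2 + 3*20**2) = 1696 + (3 - 56 + 3136 + 3*400) = 1696 + (3 - 56 + 3136 + 1200) = 1696 + 4283 = 5979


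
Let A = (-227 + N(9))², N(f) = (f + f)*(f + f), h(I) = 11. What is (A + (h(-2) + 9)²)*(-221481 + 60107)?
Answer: -1582917566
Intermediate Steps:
N(f) = 4*f² (N(f) = (2*f)*(2*f) = 4*f²)
A = 9409 (A = (-227 + 4*9²)² = (-227 + 4*81)² = (-227 + 324)² = 97² = 9409)
(A + (h(-2) + 9)²)*(-221481 + 60107) = (9409 + (11 + 9)²)*(-221481 + 60107) = (9409 + 20²)*(-161374) = (9409 + 400)*(-161374) = 9809*(-161374) = -1582917566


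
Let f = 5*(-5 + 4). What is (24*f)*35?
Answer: -4200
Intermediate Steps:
f = -5 (f = 5*(-1) = -5)
(24*f)*35 = (24*(-5))*35 = -120*35 = -4200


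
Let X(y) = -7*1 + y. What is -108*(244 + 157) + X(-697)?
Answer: -44012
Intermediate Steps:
X(y) = -7 + y
-108*(244 + 157) + X(-697) = -108*(244 + 157) + (-7 - 697) = -108*401 - 704 = -43308 - 704 = -44012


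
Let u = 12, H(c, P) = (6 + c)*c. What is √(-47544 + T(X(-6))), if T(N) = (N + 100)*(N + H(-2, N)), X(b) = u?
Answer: 58*I*√14 ≈ 217.02*I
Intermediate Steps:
H(c, P) = c*(6 + c)
X(b) = 12
T(N) = (-8 + N)*(100 + N) (T(N) = (N + 100)*(N - 2*(6 - 2)) = (100 + N)*(N - 2*4) = (100 + N)*(N - 8) = (100 + N)*(-8 + N) = (-8 + N)*(100 + N))
√(-47544 + T(X(-6))) = √(-47544 + (-800 + 12² + 92*12)) = √(-47544 + (-800 + 144 + 1104)) = √(-47544 + 448) = √(-47096) = 58*I*√14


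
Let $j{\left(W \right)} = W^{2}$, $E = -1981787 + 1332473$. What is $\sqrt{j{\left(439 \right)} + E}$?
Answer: $i \sqrt{456593} \approx 675.72 i$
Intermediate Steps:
$E = -649314$
$\sqrt{j{\left(439 \right)} + E} = \sqrt{439^{2} - 649314} = \sqrt{192721 - 649314} = \sqrt{-456593} = i \sqrt{456593}$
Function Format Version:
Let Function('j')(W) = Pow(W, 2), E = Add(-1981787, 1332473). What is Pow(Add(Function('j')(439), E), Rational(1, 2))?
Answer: Mul(I, Pow(456593, Rational(1, 2))) ≈ Mul(675.72, I)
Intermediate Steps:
E = -649314
Pow(Add(Function('j')(439), E), Rational(1, 2)) = Pow(Add(Pow(439, 2), -649314), Rational(1, 2)) = Pow(Add(192721, -649314), Rational(1, 2)) = Pow(-456593, Rational(1, 2)) = Mul(I, Pow(456593, Rational(1, 2)))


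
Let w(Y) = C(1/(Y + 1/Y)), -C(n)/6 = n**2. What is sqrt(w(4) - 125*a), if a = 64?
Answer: 4*I*sqrt(144506)/17 ≈ 89.445*I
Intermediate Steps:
C(n) = -6*n**2
w(Y) = -6/(Y + 1/Y)**2
sqrt(w(4) - 125*a) = sqrt(-6*4**2/(1 + 4**2)**2 - 125*64) = sqrt(-6*16/(1 + 16)**2 - 8000) = sqrt(-6*16/17**2 - 8000) = sqrt(-6*16*1/289 - 8000) = sqrt(-96/289 - 8000) = sqrt(-2312096/289) = 4*I*sqrt(144506)/17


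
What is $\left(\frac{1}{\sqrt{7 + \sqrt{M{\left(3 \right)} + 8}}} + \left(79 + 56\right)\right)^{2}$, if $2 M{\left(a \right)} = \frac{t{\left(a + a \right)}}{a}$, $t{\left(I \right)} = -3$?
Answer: $\left(135 + \frac{1}{\sqrt{7 + \frac{\sqrt{30}}{2}}}\right)^{2} \approx 18312.0$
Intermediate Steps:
$M{\left(a \right)} = - \frac{3}{2 a}$ ($M{\left(a \right)} = \frac{\left(-3\right) \frac{1}{a}}{2} = - \frac{3}{2 a}$)
$\left(\frac{1}{\sqrt{7 + \sqrt{M{\left(3 \right)} + 8}}} + \left(79 + 56\right)\right)^{2} = \left(\frac{1}{\sqrt{7 + \sqrt{- \frac{3}{2 \cdot 3} + 8}}} + \left(79 + 56\right)\right)^{2} = \left(\frac{1}{\sqrt{7 + \sqrt{\left(- \frac{3}{2}\right) \frac{1}{3} + 8}}} + 135\right)^{2} = \left(\frac{1}{\sqrt{7 + \sqrt{- \frac{1}{2} + 8}}} + 135\right)^{2} = \left(\frac{1}{\sqrt{7 + \sqrt{\frac{15}{2}}}} + 135\right)^{2} = \left(\frac{1}{\sqrt{7 + \frac{\sqrt{30}}{2}}} + 135\right)^{2} = \left(135 + \frac{1}{\sqrt{7 + \frac{\sqrt{30}}{2}}}\right)^{2}$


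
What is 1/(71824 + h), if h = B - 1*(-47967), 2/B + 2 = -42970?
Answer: 21486/2573829425 ≈ 8.3479e-6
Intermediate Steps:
B = -1/21486 (B = 2/(-2 - 42970) = 2/(-42972) = 2*(-1/42972) = -1/21486 ≈ -4.6542e-5)
h = 1030618961/21486 (h = -1/21486 - 1*(-47967) = -1/21486 + 47967 = 1030618961/21486 ≈ 47967.)
1/(71824 + h) = 1/(71824 + 1030618961/21486) = 1/(2573829425/21486) = 21486/2573829425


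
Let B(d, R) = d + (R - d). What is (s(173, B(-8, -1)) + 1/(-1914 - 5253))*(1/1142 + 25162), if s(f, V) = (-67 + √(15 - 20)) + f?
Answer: 7276670677835/2728238 + 28735005*I*√5/1142 ≈ 2.6672e+6 + 56264.0*I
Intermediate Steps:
B(d, R) = R
s(f, V) = -67 + f + I*√5 (s(f, V) = (-67 + √(-5)) + f = (-67 + I*√5) + f = -67 + f + I*√5)
(s(173, B(-8, -1)) + 1/(-1914 - 5253))*(1/1142 + 25162) = ((-67 + 173 + I*√5) + 1/(-1914 - 5253))*(1/1142 + 25162) = ((106 + I*√5) + 1/(-7167))*(1/1142 + 25162) = ((106 + I*√5) - 1/7167)*(28735005/1142) = (759701/7167 + I*√5)*(28735005/1142) = 7276670677835/2728238 + 28735005*I*√5/1142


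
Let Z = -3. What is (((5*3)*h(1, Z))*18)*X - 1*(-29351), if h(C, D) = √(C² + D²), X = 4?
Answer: 29351 + 1080*√10 ≈ 32766.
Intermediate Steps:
(((5*3)*h(1, Z))*18)*X - 1*(-29351) = (((5*3)*√(1² + (-3)²))*18)*4 - 1*(-29351) = ((15*√(1 + 9))*18)*4 + 29351 = ((15*√10)*18)*4 + 29351 = (270*√10)*4 + 29351 = 1080*√10 + 29351 = 29351 + 1080*√10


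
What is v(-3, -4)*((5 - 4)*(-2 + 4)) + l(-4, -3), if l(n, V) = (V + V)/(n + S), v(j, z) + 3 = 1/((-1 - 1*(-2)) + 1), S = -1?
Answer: -19/5 ≈ -3.8000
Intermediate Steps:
v(j, z) = -5/2 (v(j, z) = -3 + 1/((-1 - 1*(-2)) + 1) = -3 + 1/((-1 + 2) + 1) = -3 + 1/(1 + 1) = -3 + 1/2 = -5/2)
l(n, V) = 2*V/(-1 + n) (l(n, V) = (V + V)/(n - 1) = (2*V)/(-1 + n) = 2*V/(-1 + n))
v(-3, -4)*((5 - 4)*(-2 + 4)) + l(-4, -3) = -5*(5 - 4)*(-2 + 4)/2 + 2*(-3)/(-1 - 4) = -5*2/2 + 2*(-3)/(-5) = -5/2*2 + 2*(-3)*(-1/5) = -5 + 6/5 = -19/5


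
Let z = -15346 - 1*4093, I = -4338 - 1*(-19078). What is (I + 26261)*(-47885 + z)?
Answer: -2760351324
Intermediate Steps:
I = 14740 (I = -4338 + 19078 = 14740)
z = -19439 (z = -15346 - 4093 = -19439)
(I + 26261)*(-47885 + z) = (14740 + 26261)*(-47885 - 19439) = 41001*(-67324) = -2760351324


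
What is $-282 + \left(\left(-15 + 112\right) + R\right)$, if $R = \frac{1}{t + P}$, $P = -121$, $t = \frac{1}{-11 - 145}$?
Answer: $- \frac{3492401}{18877} \approx -185.01$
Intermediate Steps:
$t = - \frac{1}{156}$ ($t = \frac{1}{-156} = - \frac{1}{156} \approx -0.0064103$)
$R = - \frac{156}{18877}$ ($R = \frac{1}{- \frac{1}{156} - 121} = \frac{1}{- \frac{18877}{156}} = - \frac{156}{18877} \approx -0.008264$)
$-282 + \left(\left(-15 + 112\right) + R\right) = -282 + \left(\left(-15 + 112\right) - \frac{156}{18877}\right) = -282 + \left(97 - \frac{156}{18877}\right) = -282 + \frac{1830913}{18877} = - \frac{3492401}{18877}$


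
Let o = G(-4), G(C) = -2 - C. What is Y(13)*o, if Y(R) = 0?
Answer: 0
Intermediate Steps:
o = 2 (o = -2 - 1*(-4) = -2 + 4 = 2)
Y(13)*o = 0*2 = 0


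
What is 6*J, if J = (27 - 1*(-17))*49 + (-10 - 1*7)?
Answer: 12834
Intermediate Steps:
J = 2139 (J = (27 + 17)*49 + (-10 - 7) = 44*49 - 17 = 2156 - 17 = 2139)
6*J = 6*2139 = 12834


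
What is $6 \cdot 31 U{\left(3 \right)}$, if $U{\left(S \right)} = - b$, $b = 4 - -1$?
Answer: $-930$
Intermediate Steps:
$b = 5$ ($b = 4 + 1 = 5$)
$U{\left(S \right)} = -5$ ($U{\left(S \right)} = \left(-1\right) 5 = -5$)
$6 \cdot 31 U{\left(3 \right)} = 6 \cdot 31 \left(-5\right) = 186 \left(-5\right) = -930$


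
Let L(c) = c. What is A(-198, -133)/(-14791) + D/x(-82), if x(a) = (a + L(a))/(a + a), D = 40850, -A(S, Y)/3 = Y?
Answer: 86315993/2113 ≈ 40850.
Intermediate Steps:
A(S, Y) = -3*Y
x(a) = 1 (x(a) = (a + a)/(a + a) = (2*a)/((2*a)) = (2*a)*(1/(2*a)) = 1)
A(-198, -133)/(-14791) + D/x(-82) = -3*(-133)/(-14791) + 40850/1 = 399*(-1/14791) + 40850*1 = -57/2113 + 40850 = 86315993/2113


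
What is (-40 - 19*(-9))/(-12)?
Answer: -131/12 ≈ -10.917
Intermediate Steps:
(-40 - 19*(-9))/(-12) = -(-40 + 171)/12 = -1/12*131 = -131/12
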